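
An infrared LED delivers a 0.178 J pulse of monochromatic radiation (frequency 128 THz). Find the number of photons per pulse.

Per-photon energy: E = 8.481 × 10^-20 J (from frequency = 128 THz).
N = E_total / E_photon = 0.178 J / 8.481 × 10^-20 J = 2.10 × 10^18.

2.10 × 10^18 photons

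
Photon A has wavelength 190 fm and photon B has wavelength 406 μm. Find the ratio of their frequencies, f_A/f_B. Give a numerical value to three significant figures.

2.14 × 10^9

f_A = 1.578 × 10^21 Hz (from wavelength = 190 fm, via f = c/λ).
f_B = 7.384 × 10^11 Hz (from wavelength = 406 μm, via f = c/λ).
Ratio = 1.578 × 10^21 / 7.384 × 10^11 = 2.14 × 10^9.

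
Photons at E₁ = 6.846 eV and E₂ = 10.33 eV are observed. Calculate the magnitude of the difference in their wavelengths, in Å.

Using λ = hc/E: λ₁ = 1.8110e-7 m, λ₂ = 1.2002e-7 m.
|Δλ| = |1.8110e-7 − 1.2002e-7| = 6.11e-8 m = 611 Å.

611 Å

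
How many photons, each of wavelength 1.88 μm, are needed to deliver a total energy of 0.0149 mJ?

Per-photon energy: E = 1.057e-19 J (from wavelength = 1.88 μm).
N = E_total / E_photon = 1.49e-5 J / 1.057e-19 J = 1.41e14.

1.41e14 photons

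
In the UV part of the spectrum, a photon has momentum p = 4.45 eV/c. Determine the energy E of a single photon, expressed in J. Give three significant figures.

7.13e-19 J

Take c = 2.99792458e8 m/s, 1 eV = 1.602176634e-19 J.
Convert to SI: p = 4.45 eV/c = 2.3782e-27 kg·m/s.
Apply E = pc: E = 7.130e-19 J.
So E ≈ 7.13e-19 J.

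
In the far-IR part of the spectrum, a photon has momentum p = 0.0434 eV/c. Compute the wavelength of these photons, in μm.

28.6 μm

In SI units: p = 0.0434 eV/c = 2.3194e-29 kg·m/s.
The photon relation is λ = h/p, giving λ = 2.857e-5 m.
Converting to μm: λ = 28.57 μm ≈ 28.6 μm.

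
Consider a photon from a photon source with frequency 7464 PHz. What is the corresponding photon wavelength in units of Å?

0.402 Å

(c = 2.99792458e8 m/s.)
First convert: f = 7464 PHz = 7.464e18 Hz.
For a photon λ = c/f, so λ = 4.017e-11 m.
Converting to Å: λ = 0.4017 Å ≈ 0.402 Å.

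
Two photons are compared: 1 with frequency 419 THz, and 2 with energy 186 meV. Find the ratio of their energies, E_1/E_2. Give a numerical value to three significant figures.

E_1 = 2.776·10^-19 J (from frequency = 419 THz, via E = hf).
E_2 = 2.980·10^-20 J (from energy = 186 meV, via E given directly).
Ratio = 2.776·10^-19 / 2.980·10^-20 = 9.32.

9.32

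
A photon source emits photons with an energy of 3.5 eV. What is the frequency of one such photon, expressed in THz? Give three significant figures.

(h = 6.62607015e-34 J·s, 1 eV = 1.602176634e-19 J.)
In SI units: E = 3.5 eV = 5.6076e-19 J.
Apply f = E/h: f = 8.463e14 Hz.
Converting to THz: f = 846.3 THz ≈ 846 THz.

846 THz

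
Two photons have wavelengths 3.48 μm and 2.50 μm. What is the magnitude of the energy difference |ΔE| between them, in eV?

0.140 eV

Using E = hc/λ: E₁ = 5.708e-20 J, E₂ = 7.946e-20 J.
|ΔE| = |5.708e-20 − 7.946e-20| = 2.24e-20 J = 0.140 eV.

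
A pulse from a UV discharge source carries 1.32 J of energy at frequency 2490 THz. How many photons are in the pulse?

Per-photon energy: E = 1.650e-18 J (from frequency = 2490 THz).
N = E_total / E_photon = 1.32 J / 1.650e-18 J = 8.00e17.

8.00e17 photons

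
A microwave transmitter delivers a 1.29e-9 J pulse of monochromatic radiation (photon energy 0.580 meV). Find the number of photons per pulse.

Per-photon energy: E = 9.293e-23 J (from energy = 0.580 meV).
N = E_total / E_photon = 1.29e-9 J / 9.293e-23 J = 1.39e13.

1.39e13 photons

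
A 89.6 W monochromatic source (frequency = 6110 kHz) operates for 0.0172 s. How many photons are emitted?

Total energy: E_total = P·t = 89.6 × 0.0172 = 1.541 J.
Per-photon energy: E = 4.049 × 10^-27 J.
N = E_total / E_photon = 3.81 × 10^26.

3.81 × 10^26 photons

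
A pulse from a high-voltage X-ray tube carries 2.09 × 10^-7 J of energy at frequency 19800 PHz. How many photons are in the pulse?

Per-photon energy: E = 1.312 × 10^-14 J (from frequency = 19800 PHz).
N = E_total / E_photon = 2.09 × 10^-7 J / 1.312 × 10^-14 J = 1.59 × 10^7.

1.59 × 10^7 photons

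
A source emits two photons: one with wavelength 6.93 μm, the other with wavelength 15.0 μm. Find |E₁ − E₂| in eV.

Using E = hc/λ: E₁ = 2.866e-20 J, E₂ = 1.324e-20 J.
|ΔE| = |2.866e-20 − 1.324e-20| = 1.54e-20 J = 0.0963 eV.

0.0963 eV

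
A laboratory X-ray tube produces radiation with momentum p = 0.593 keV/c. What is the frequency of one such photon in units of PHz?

(h = 6.62607015 × 10^-34 J·s, c = 2.99792458 × 10^8 m/s, 1 eV = 1.602176634 × 10^-19 J.)
In SI units: p = 0.593 keV/c = 3.1692 × 10^-25 kg·m/s.
Since f = pc/h for a photon, f = 1.434 × 10^17 Hz.
Converting to PHz: f = 143.4 PHz ≈ 143 PHz.

143 PHz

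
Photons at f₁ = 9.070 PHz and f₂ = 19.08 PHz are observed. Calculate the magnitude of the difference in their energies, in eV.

41.4 eV

Using E = hf: E₁ = 6.0098e-18 J, E₂ = 1.2643e-17 J.
|ΔE| = |6.0098e-18 − 1.2643e-17| = 6.63e-18 J = 41.4 eV.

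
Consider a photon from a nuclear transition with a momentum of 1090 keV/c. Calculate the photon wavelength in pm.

Use h = 6.62607015e-34 J·s, c = 2.99792458e8 m/s, 1 eV = 1.602176634e-19 J.
First convert: p = 1090 keV/c = 5.8253e-22 kg·m/s.
Apply λ = h/p: λ = 1.137e-12 m.
Converting to pm: λ = 1.137 pm ≈ 1.14 pm.

1.14 pm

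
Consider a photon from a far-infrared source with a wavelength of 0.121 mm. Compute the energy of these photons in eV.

Use h = 6.62607015·10^-34 J·s, c = 2.99792458·10^8 m/s, 1 eV = 1.602176634·10^-19 J.
First convert: λ = 0.121 mm = 1.21·10^-4 m.
Apply E = hc/λ: E = 1.642·10^-21 J.
Converting to eV: E = 0.01025 eV ≈ 0.0102 eV.

0.0102 eV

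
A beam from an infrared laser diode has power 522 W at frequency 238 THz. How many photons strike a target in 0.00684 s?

2.26e19 photons

Total energy: E_total = P·t = 522 × 0.00684 = 3.570 J.
Per-photon energy: E = 1.577e-19 J.
N = E_total / E_photon = 2.26e19.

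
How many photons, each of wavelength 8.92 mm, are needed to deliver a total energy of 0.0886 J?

3.98 × 10^21 photons

Per-photon energy: E = 2.227 × 10^-23 J (from wavelength = 8.92 mm).
N = E_total / E_photon = 0.0886 J / 2.227 × 10^-23 J = 3.98 × 10^21.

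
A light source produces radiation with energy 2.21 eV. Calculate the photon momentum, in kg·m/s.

1.18e-27 kg·m/s

Use c = 2.99792458e8 m/s, 1 eV = 1.602176634e-19 J.
Convert to SI: E = 2.21 eV = 3.5408e-19 J.
Apply p = E/c: p = 1.181e-27 kg·m/s.
So p ≈ 1.18e-27 kg·m/s.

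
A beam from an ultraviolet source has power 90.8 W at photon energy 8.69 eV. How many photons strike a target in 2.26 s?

Total energy: E_total = P·t = 90.8 × 2.26 = 205.2 J.
Per-photon energy: E = 1.392e-18 J.
N = E_total / E_photon = 1.47e20.

1.47e20 photons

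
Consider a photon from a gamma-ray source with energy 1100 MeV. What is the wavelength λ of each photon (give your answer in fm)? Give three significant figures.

(h = 6.62607015·10^-34 J·s, c = 2.99792458·10^8 m/s, 1 eV = 1.602176634·10^-19 J.)
Convert to SI: E = 1100 MeV = 1.7624·10^-10 J.
The photon relation is λ = hc/E, giving λ = 1.127·10^-15 m.
Converting to fm: λ = 1.127 fm ≈ 1.13 fm.

1.13 fm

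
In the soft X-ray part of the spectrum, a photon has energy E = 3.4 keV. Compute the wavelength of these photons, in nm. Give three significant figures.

Convert to SI: E = 3.4 keV = 5.4474 × 10^-16 J.
Apply λ = hc/E: λ = 3.647 × 10^-10 m.
Converting to nm: λ = 0.3647 nm ≈ 0.365 nm.

0.365 nm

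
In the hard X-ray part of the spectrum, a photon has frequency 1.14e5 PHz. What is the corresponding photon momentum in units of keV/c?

471 keV/c

Use h = 6.62607015e-34 J·s, c = 2.99792458e8 m/s, 1 eV = 1.602176634e-19 J.
First convert: f = 1.14e5 PHz = 1.14e20 Hz.
For a photon p = hf/c, so p = 2.520e-22 kg·m/s.
Converting to keV/c: p = 471.5 keV/c ≈ 471 keV/c.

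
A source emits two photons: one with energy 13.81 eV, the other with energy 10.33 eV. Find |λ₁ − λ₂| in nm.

30.2 nm

Using λ = hc/E: λ₁ = 8.9779 × 10^-8 m, λ₂ = 1.2002 × 10^-7 m.
|Δλ| = |8.9779 × 10^-8 − 1.2002 × 10^-7| = 3.02 × 10^-8 m = 30.2 nm.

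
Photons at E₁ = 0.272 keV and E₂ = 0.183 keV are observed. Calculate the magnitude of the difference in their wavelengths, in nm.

Using λ = hc/E: λ₁ = 4.558 × 10^-9 m, λ₂ = 6.775 × 10^-9 m.
|Δλ| = |4.558 × 10^-9 − 6.775 × 10^-9| = 2.22 × 10^-9 m = 2.22 nm.

2.22 nm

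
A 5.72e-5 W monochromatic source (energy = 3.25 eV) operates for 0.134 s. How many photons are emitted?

1.47e13 photons

Total energy: E_total = P·t = 5.72e-5 × 0.134 = 7.665e-6 J.
Per-photon energy: E = 5.207e-19 J.
N = E_total / E_photon = 1.47e13.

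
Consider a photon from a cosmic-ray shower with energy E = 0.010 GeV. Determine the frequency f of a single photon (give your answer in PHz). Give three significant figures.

First convert: E = 0.010 GeV = 1.6022e-12 J.
Since f = E/h for a photon, f = 2.418e21 Hz.
Converting to PHz: f = 2.418e6 PHz ≈ 2.42e6 PHz.

2.42e6 PHz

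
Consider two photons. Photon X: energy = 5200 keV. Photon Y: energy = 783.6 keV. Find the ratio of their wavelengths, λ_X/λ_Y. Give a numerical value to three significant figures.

λ_X = 2.384 × 10^-13 m (from energy = 5200 keV, via λ = hc/E).
λ_Y = 1.582 × 10^-12 m (from energy = 783.6 keV, via λ = hc/E).
Ratio = 2.384 × 10^-13 / 1.582 × 10^-12 = 0.151.

0.151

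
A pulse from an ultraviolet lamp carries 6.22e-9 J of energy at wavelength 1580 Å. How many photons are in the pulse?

Per-photon energy: E = 1.257e-18 J (from wavelength = 1580 Å).
N = E_total / E_photon = 6.22e-9 J / 1.257e-18 J = 4.95e9.

4.95e9 photons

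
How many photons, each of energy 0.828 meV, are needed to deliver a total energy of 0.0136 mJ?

1.03 × 10^17 photons

Per-photon energy: E = 1.327 × 10^-22 J (from energy = 0.828 meV).
N = E_total / E_photon = 1.36 × 10^-5 J / 1.327 × 10^-22 J = 1.03 × 10^17.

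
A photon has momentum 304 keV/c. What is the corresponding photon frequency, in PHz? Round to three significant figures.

First convert: p = 304 keV/c = 1.6247·10^-22 kg·m/s.
Since f = pc/h for a photon, f = 7.351·10^19 Hz.
Converting to PHz: f = 73510 PHz ≈ 7.35·10^4 PHz.

7.35·10^4 PHz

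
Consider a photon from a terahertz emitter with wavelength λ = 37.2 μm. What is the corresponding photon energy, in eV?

0.0333 eV

In SI units: λ = 37.2 μm = 3.72·10^-5 m.
Apply E = hc/λ: E = 5.340·10^-21 J.
Converting to eV: E = 0.03333 eV ≈ 0.0333 eV.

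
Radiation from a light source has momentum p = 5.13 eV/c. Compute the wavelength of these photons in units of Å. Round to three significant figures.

First convert: p = 5.13 eV/c = 2.7416e-27 kg·m/s.
Apply λ = h/p: λ = 2.417e-7 m.
Converting to Å: λ = 2417 Å ≈ 2420 Å.

2420 Å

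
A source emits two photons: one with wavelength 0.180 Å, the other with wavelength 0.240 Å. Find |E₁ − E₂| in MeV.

Using E = hc/λ: E₁ = 1.104 × 10^-14 J, E₂ = 8.277 × 10^-15 J.
|ΔE| = |1.104 × 10^-14 − 8.277 × 10^-15| = 2.76 × 10^-15 J = 0.0172 MeV.

0.0172 MeV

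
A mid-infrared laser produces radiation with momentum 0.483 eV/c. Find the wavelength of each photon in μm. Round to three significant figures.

2.57 μm

Take h = 6.62607015 × 10^-34 J·s, c = 2.99792458 × 10^8 m/s, 1 eV = 1.602176634 × 10^-19 J.
First convert: p = 0.483 eV/c = 2.5813 × 10^-28 kg·m/s.
The photon relation is λ = h/p, giving λ = 2.567 × 10^-6 m.
Converting to μm: λ = 2.567 μm ≈ 2.57 μm.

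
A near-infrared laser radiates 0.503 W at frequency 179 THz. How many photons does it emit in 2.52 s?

1.07 × 10^19 photons

Total energy: E_total = P·t = 0.503 × 2.52 = 1.268 J.
Per-photon energy: E = 1.186 × 10^-19 J.
N = E_total / E_photon = 1.07 × 10^19.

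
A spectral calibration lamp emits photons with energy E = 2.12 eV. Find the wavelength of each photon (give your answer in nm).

585 nm

Convert to SI: E = 2.12 eV = 3.3966 × 10^-19 J.
Since λ = hc/E for a photon, λ = 5.848 × 10^-7 m.
Converting to nm: λ = 584.8 nm ≈ 585 nm.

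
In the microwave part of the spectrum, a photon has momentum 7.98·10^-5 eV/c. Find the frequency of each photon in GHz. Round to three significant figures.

First convert: p = 7.98·10^-5 eV/c = 4.2647·10^-32 kg·m/s.
The photon relation is f = pc/h, giving f = 1.930·10^10 Hz.
Converting to GHz: f = 19.30 GHz ≈ 19.3 GHz.

19.3 GHz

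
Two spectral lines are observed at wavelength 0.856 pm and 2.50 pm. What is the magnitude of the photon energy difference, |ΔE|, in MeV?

0.952 MeV

Using E = hc/λ: E₁ = 2.321·10^-13 J, E₂ = 7.946·10^-14 J.
|ΔE| = |2.321·10^-13 − 7.946·10^-14| = 1.53·10^-13 J = 0.952 MeV.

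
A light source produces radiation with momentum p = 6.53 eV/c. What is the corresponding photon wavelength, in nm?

190 nm

(h = 6.62607015·10^-34 J·s, c = 2.99792458·10^8 m/s, 1 eV = 1.602176634·10^-19 J.)
In SI units: p = 6.53 eV/c = 3.4898·10^-27 kg·m/s.
Since λ = h/p for a photon, λ = 1.899·10^-7 m.
Converting to nm: λ = 189.9 nm ≈ 190 nm.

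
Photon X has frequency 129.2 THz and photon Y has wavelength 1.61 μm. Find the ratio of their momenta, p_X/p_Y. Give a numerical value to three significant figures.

0.694

p_X = 2.856e-28 kg·m/s (from frequency = 129.2 THz, via p = hf/c).
p_Y = 4.116e-28 kg·m/s (from wavelength = 1.61 μm, via p = h/λ).
Ratio = 2.856e-28 / 4.116e-28 = 0.694.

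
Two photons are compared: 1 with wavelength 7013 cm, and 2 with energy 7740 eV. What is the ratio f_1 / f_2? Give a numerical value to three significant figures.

f_1 = 4.275 × 10^6 Hz (from wavelength = 7013 cm, via f = c/λ).
f_2 = 1.872 × 10^18 Hz (from energy = 7740 eV, via f = E/h).
Ratio = 4.275 × 10^6 / 1.872 × 10^18 = 2.28 × 10^-12.

2.28 × 10^-12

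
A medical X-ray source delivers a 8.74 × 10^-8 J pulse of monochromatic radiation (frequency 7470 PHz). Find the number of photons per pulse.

Per-photon energy: E = 4.950 × 10^-15 J (from frequency = 7470 PHz).
N = E_total / E_photon = 8.74 × 10^-8 J / 4.950 × 10^-15 J = 1.77 × 10^7.

1.77 × 10^7 photons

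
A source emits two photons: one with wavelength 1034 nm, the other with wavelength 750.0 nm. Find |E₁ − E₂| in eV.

0.454 eV

Using E = hc/λ: E₁ = 1.9211 × 10^-19 J, E₂ = 2.6486 × 10^-19 J.
|ΔE| = |1.9211 × 10^-19 − 2.6486 × 10^-19| = 7.27 × 10^-20 J = 0.454 eV.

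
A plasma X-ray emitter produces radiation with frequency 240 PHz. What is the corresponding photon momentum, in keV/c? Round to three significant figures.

0.993 keV/c

(h = 6.62607015e-34 J·s, c = 2.99792458e8 m/s, 1 eV = 1.602176634e-19 J.)
First convert: f = 240 PHz = 2.40e17 Hz.
For a photon p = hf/c, so p = 5.305e-25 kg·m/s.
Converting to keV/c: p = 0.9926 keV/c ≈ 0.993 keV/c.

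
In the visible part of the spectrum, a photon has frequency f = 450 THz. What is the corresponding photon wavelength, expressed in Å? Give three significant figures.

6660 Å

Convert to SI: f = 450 THz = 4.5·10^14 Hz.
Since λ = c/f for a photon, λ = 6.662·10^-7 m.
Converting to Å: λ = 6662 Å ≈ 6660 Å.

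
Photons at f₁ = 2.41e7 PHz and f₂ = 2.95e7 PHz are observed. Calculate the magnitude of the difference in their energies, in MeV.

22.3 MeV

Using E = hf: E₁ = 1.597e-11 J, E₂ = 1.955e-11 J.
|ΔE| = |1.597e-11 − 1.955e-11| = 3.58e-12 J = 22.3 MeV.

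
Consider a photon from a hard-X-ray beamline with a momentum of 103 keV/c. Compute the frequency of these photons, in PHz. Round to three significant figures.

2.49 × 10^4 PHz

In SI units: p = 103 keV/c = 5.5046 × 10^-23 kg·m/s.
For a photon f = pc/h, so f = 2.491 × 10^19 Hz.
Converting to PHz: f = 24910 PHz ≈ 2.49 × 10^4 PHz.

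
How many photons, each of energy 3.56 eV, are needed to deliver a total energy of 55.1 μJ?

9.66 × 10^13 photons

Per-photon energy: E = 5.704 × 10^-19 J (from energy = 3.56 eV).
N = E_total / E_photon = 5.51 × 10^-5 J / 5.704 × 10^-19 J = 9.66 × 10^13.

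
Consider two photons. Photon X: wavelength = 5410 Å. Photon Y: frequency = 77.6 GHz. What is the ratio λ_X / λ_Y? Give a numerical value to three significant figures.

λ_X = 5.410e-7 m (from wavelength = 5410 Å, via λ given directly).
λ_Y = 0.003863 m (from frequency = 77.6 GHz, via λ = c/f).
Ratio = 5.410e-7 / 0.003863 = 1.40e-4.

1.40e-4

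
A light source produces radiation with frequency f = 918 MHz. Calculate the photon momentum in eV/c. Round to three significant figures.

First convert: f = 918 MHz = 9.18·10^8 Hz.
Apply p = hf/c: p = 2.029·10^-33 kg·m/s.
Converting to eV/c: p = 3.797·10^-6 eV/c ≈ 3.80·10^-6 eV/c.

3.80·10^-6 eV/c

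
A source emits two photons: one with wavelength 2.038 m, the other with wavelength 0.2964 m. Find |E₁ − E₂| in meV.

3.57 × 10^-3 meV

Using E = hc/λ: E₁ = 9.7470 × 10^-26 J, E₂ = 6.7019 × 10^-25 J.
|ΔE| = |9.7470 × 10^-26 − 6.7019 × 10^-25| = 5.73 × 10^-25 J = 3.57 × 10^-3 meV.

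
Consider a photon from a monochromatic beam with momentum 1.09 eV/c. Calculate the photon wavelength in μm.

1.14 μm

First convert: p = 1.09 eV/c = 5.8253 × 10^-28 kg·m/s.
Apply λ = h/p: λ = 1.137 × 10^-6 m.
Converting to μm: λ = 1.137 μm ≈ 1.14 μm.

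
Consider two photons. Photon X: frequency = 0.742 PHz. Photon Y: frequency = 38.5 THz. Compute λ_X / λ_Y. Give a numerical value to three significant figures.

0.0519

λ_X = 4.040 × 10^-7 m (from frequency = 0.742 PHz, via λ = c/f).
λ_Y = 7.787 × 10^-6 m (from frequency = 38.5 THz, via λ = c/f).
Ratio = 4.040 × 10^-7 / 7.787 × 10^-6 = 0.0519.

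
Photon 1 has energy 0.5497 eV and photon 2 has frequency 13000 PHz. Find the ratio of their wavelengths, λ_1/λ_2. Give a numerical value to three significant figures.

9.78e4

λ_1 = 2.255e-6 m (from energy = 0.5497 eV, via λ = hc/E).
λ_2 = 2.306e-11 m (from frequency = 13000 PHz, via λ = c/f).
Ratio = 2.255e-6 / 2.306e-11 = 9.78e4.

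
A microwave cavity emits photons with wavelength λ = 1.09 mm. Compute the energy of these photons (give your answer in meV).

1.14 meV

Take h = 6.62607015e-34 J·s, c = 2.99792458e8 m/s, 1 eV = 1.602176634e-19 J.
First convert: λ = 1.09 mm = 0.00109 m.
For a photon E = hc/λ, so E = 1.822e-22 J.
Converting to meV: E = 1.137 meV ≈ 1.14 meV.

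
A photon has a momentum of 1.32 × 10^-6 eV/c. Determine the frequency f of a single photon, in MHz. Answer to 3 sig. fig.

Take h = 6.62607015 × 10^-34 J·s, c = 2.99792458 × 10^8 m/s, 1 eV = 1.602176634 × 10^-19 J.
In SI units: p = 1.32 × 10^-6 eV/c = 7.0545 × 10^-34 kg·m/s.
Since f = pc/h for a photon, f = 3.192 × 10^8 Hz.
Converting to MHz: f = 319.2 MHz ≈ 319 MHz.

319 MHz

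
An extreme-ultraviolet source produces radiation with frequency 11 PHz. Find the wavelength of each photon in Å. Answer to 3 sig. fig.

In SI units: f = 11 PHz = 1.1e16 Hz.
Apply λ = c/f: λ = 2.725e-8 m.
Converting to Å: λ = 272.5 Å ≈ 273 Å.

273 Å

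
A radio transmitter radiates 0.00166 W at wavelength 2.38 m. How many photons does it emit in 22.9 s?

Total energy: E_total = P·t = 0.00166 × 22.9 = 0.03801 J.
Per-photon energy: E = 8.346 × 10^-26 J.
N = E_total / E_photon = 4.55 × 10^23.

4.55 × 10^23 photons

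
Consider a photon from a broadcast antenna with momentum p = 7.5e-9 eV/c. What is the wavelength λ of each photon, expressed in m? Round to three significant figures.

(h = 6.62607015e-34 J·s, c = 2.99792458e8 m/s, 1 eV = 1.602176634e-19 J.)
In SI units: p = 7.5e-9 eV/c = 4.0082e-36 kg·m/s.
Since λ = h/p for a photon, λ = 165.3 m.
So λ ≈ 165 m.

165 m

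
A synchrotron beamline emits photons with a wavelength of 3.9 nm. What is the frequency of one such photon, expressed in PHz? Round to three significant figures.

(c = 2.99792458e8 m/s.)
In SI units: λ = 3.9 nm = 3.9e-9 m.
Apply f = c/λ: f = 7.687e16 Hz.
Converting to PHz: f = 76.87 PHz ≈ 76.9 PHz.

76.9 PHz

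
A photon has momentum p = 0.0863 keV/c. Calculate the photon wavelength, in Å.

First convert: p = 0.0863 keV/c = 4.6121 × 10^-26 kg·m/s.
The photon relation is λ = h/p, giving λ = 1.437 × 10^-8 m.
Converting to Å: λ = 143.7 Å ≈ 144 Å.

144 Å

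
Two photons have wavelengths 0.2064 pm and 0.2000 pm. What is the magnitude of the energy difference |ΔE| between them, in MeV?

0.192 MeV

Using E = hc/λ: E₁ = 9.6243e-13 J, E₂ = 9.9322e-13 J.
|ΔE| = |9.6243e-13 − 9.9322e-13| = 3.08e-14 J = 0.192 MeV.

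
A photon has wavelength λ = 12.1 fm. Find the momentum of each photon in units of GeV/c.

Convert to SI: λ = 12.1 fm = 1.21e-14 m.
For a photon p = h/λ, so p = 5.476e-20 kg·m/s.
Converting to GeV/c: p = 0.1025 GeV/c ≈ 0.102 GeV/c.

0.102 GeV/c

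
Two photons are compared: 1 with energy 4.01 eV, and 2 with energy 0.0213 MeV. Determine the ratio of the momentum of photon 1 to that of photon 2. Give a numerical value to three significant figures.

1.88·10^-4

p_1 = 2.143·10^-27 kg·m/s (from energy = 4.01 eV, via p = E/c).
p_2 = 1.138·10^-23 kg·m/s (from energy = 0.0213 MeV, via p = E/c).
Ratio = 2.143·10^-27 / 1.138·10^-23 = 1.88·10^-4.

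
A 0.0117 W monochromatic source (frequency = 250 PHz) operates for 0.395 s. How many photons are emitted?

Total energy: E_total = P·t = 0.0117 × 0.395 = 0.004622 J.
Per-photon energy: E = 1.657e-16 J.
N = E_total / E_photon = 2.79e13.

2.79e13 photons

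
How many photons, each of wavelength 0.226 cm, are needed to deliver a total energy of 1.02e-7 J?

Per-photon energy: E = 8.790e-23 J (from wavelength = 0.226 cm).
N = E_total / E_photon = 1.02e-7 J / 8.790e-23 J = 1.16e15.

1.16e15 photons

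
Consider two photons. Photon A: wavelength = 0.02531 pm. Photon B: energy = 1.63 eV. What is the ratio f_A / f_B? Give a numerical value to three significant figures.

3.01·10^7

f_A = 1.184·10^22 Hz (from wavelength = 0.02531 pm, via f = c/λ).
f_B = 3.941·10^14 Hz (from energy = 1.63 eV, via f = E/h).
Ratio = 1.184·10^22 / 3.941·10^14 = 3.01·10^7.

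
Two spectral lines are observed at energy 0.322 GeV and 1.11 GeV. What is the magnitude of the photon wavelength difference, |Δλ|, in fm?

2.73 fm

Using λ = hc/E: λ₁ = 3.850 × 10^-15 m, λ₂ = 1.117 × 10^-15 m.
|Δλ| = |3.850 × 10^-15 − 1.117 × 10^-15| = 2.73 × 10^-15 m = 2.73 fm.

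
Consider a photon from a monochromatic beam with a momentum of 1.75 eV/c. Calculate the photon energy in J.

2.80 × 10^-19 J

In SI units: p = 1.75 eV/c = 9.3525 × 10^-28 kg·m/s.
The photon relation is E = pc, giving E = 2.804 × 10^-19 J.
So E ≈ 2.80 × 10^-19 J.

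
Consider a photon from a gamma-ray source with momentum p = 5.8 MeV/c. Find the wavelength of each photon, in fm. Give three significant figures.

214 fm

Convert to SI: p = 5.8 MeV/c = 3.0997 × 10^-21 kg·m/s.
Since λ = h/p for a photon, λ = 2.138 × 10^-13 m.
Converting to fm: λ = 213.8 fm ≈ 214 fm.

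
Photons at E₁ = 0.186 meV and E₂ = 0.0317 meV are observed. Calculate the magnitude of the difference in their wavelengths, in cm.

Using λ = hc/E: λ₁ = 0.006666 m, λ₂ = 0.03911 m.
|Δλ| = |0.006666 − 0.03911| = 0.0324 m = 3.24 cm.

3.24 cm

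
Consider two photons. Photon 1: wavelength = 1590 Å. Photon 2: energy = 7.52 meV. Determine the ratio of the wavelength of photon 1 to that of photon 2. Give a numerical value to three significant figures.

9.64 × 10^-4

λ_1 = 1.590 × 10^-7 m (from wavelength = 1590 Å, via λ given directly).
λ_2 = 1.649 × 10^-4 m (from energy = 7.52 meV, via λ = hc/E).
Ratio = 1.590 × 10^-7 / 1.649 × 10^-4 = 9.64 × 10^-4.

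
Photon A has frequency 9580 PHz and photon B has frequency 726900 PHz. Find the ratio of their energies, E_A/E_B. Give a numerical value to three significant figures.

E_A = 6.348 × 10^-15 J (from frequency = 9580 PHz, via E = hf).
E_B = 4.816 × 10^-13 J (from frequency = 726900 PHz, via E = hf).
Ratio = 6.348 × 10^-15 / 4.816 × 10^-13 = 0.0132.

0.0132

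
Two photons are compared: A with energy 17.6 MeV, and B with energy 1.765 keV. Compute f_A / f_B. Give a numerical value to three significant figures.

f_A = 4.256e21 Hz (from energy = 17.6 MeV, via f = E/h).
f_B = 4.268e17 Hz (from energy = 1.765 keV, via f = E/h).
Ratio = 4.256e21 / 4.268e17 = 9970.

9970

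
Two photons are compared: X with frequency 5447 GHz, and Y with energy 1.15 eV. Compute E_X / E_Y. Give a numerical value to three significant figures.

E_X = 3.609e-21 J (from frequency = 5447 GHz, via E = hf).
E_Y = 1.843e-19 J (from energy = 1.15 eV, via E given directly).
Ratio = 3.609e-21 / 1.843e-19 = 0.0196.

0.0196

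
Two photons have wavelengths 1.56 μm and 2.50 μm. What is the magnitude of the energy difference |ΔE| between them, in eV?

Using E = hc/λ: E₁ = 1.273·10^-19 J, E₂ = 7.946·10^-20 J.
|ΔE| = |1.273·10^-19 − 7.946·10^-20| = 4.79·10^-20 J = 0.299 eV.

0.299 eV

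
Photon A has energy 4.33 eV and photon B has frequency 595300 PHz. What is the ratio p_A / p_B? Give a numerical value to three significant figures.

1.76 × 10^-6

p_A = 2.314 × 10^-27 kg·m/s (from energy = 4.33 eV, via p = E/c).
p_B = 1.316 × 10^-21 kg·m/s (from frequency = 595300 PHz, via p = hf/c).
Ratio = 2.314 × 10^-27 / 1.316 × 10^-21 = 1.76 × 10^-6.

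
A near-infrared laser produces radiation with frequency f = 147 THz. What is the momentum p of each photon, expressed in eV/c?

0.608 eV/c

(h = 6.62607015 × 10^-34 J·s, c = 2.99792458 × 10^8 m/s, 1 eV = 1.602176634 × 10^-19 J.)
Convert to SI: f = 147 THz = 1.47 × 10^14 Hz.
The photon relation is p = hf/c, giving p = 3.249 × 10^-28 kg·m/s.
Converting to eV/c: p = 0.6079 eV/c ≈ 0.608 eV/c.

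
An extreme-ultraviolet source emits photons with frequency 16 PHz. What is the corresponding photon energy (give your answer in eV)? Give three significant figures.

66.2 eV

In SI units: f = 16 PHz = 1.6·10^16 Hz.
The photon relation is E = hf, giving E = 1.060·10^-17 J.
Converting to eV: E = 66.17 eV ≈ 66.2 eV.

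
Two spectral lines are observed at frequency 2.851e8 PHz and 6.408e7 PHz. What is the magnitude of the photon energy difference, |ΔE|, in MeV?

914 MeV

Using E = hf: E₁ = 1.8891e-10 J, E₂ = 4.2460e-11 J.
|ΔE| = |1.8891e-10 − 4.2460e-11| = 1.46e-10 J = 914 MeV.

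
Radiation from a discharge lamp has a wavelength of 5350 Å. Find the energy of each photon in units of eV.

2.32 eV

Use h = 6.62607015e-34 J·s, c = 2.99792458e8 m/s, 1 eV = 1.602176634e-19 J.
First convert: λ = 5350 Å = 5.35e-7 m.
The photon relation is E = hc/λ, giving E = 3.713e-19 J.
Converting to eV: E = 2.317 eV ≈ 2.32 eV.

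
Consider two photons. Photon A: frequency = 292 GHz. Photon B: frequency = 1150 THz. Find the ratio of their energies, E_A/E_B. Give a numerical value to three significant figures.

2.54 × 10^-4

E_A = 1.935 × 10^-22 J (from frequency = 292 GHz, via E = hf).
E_B = 7.620 × 10^-19 J (from frequency = 1150 THz, via E = hf).
Ratio = 1.935 × 10^-22 / 7.620 × 10^-19 = 2.54 × 10^-4.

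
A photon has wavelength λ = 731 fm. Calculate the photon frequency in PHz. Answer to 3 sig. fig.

4.10 × 10^5 PHz

In SI units: λ = 731 fm = 7.31 × 10^-13 m.
The photon relation is f = c/λ, giving f = 4.101 × 10^20 Hz.
Converting to PHz: f = 410100 PHz ≈ 4.10 × 10^5 PHz.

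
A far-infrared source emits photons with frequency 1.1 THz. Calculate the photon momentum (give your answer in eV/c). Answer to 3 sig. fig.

(h = 6.62607015e-34 J·s, c = 2.99792458e8 m/s, 1 eV = 1.602176634e-19 J.)
In SI units: f = 1.1 THz = 1.1e12 Hz.
Since p = hf/c for a photon, p = 2.431e-30 kg·m/s.
Converting to eV/c: p = 0.004549 eV/c ≈ 4.55e-3 eV/c.

4.55e-3 eV/c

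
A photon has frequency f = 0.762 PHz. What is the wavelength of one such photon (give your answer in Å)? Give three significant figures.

3930 Å

First convert: f = 0.762 PHz = 7.62e14 Hz.
Apply λ = c/f: λ = 3.934e-7 m.
Converting to Å: λ = 3934 Å ≈ 3930 Å.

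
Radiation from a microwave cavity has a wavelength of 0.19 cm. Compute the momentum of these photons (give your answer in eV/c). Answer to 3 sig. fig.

6.53·10^-4 eV/c

Use h = 6.62607015·10^-34 J·s, c = 2.99792458·10^8 m/s, 1 eV = 1.602176634·10^-19 J.
First convert: λ = 0.19 cm = 0.0019 m.
Since p = h/λ for a photon, p = 3.487·10^-31 kg·m/s.
Converting to eV/c: p = 6.525·10^-4 eV/c ≈ 6.53·10^-4 eV/c.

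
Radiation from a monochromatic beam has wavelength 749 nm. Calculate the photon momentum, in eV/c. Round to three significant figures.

1.66 eV/c

Take h = 6.62607015 × 10^-34 J·s, c = 2.99792458 × 10^8 m/s, 1 eV = 1.602176634 × 10^-19 J.
Convert to SI: λ = 749 nm = 7.49 × 10^-7 m.
Since p = h/λ for a photon, p = 8.847 × 10^-28 kg·m/s.
Converting to eV/c: p = 1.655 eV/c ≈ 1.66 eV/c.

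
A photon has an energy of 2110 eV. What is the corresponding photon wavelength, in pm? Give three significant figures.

588 pm

In SI units: E = 2110 eV = 3.3806 × 10^-16 J.
Apply λ = hc/E: λ = 5.876 × 10^-10 m.
Converting to pm: λ = 587.6 pm ≈ 588 pm.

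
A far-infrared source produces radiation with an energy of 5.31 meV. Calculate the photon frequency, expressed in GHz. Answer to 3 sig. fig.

Convert to SI: E = 5.31 meV = 8.5076e-22 J.
For a photon f = E/h, so f = 1.284e12 Hz.
Converting to GHz: f = 1284 GHz ≈ 1280 GHz.

1280 GHz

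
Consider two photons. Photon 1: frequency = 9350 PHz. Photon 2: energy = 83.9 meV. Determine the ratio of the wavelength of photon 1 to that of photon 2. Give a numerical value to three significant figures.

2.17e-6

λ_1 = 3.206e-11 m (from frequency = 9350 PHz, via λ = c/f).
λ_2 = 1.478e-5 m (from energy = 83.9 meV, via λ = hc/E).
Ratio = 3.206e-11 / 1.478e-5 = 2.17e-6.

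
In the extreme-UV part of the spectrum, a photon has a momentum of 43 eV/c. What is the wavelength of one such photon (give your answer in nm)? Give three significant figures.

First convert: p = 43 eV/c = 2.2980 × 10^-26 kg·m/s.
For a photon λ = h/p, so λ = 2.883 × 10^-8 m.
Converting to nm: λ = 28.83 nm ≈ 28.8 nm.

28.8 nm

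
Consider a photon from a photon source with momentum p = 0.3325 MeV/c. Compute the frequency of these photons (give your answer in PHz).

8.04 × 10^4 PHz

Use h = 6.62607015 × 10^-34 J·s, c = 2.99792458 × 10^8 m/s, 1 eV = 1.602176634 × 10^-19 J.
In SI units: p = 0.3325 MeV/c = 1.7770 × 10^-22 kg·m/s.
Apply f = pc/h: f = 8.040 × 10^19 Hz.
Converting to PHz: f = 80400 PHz ≈ 8.04 × 10^4 PHz.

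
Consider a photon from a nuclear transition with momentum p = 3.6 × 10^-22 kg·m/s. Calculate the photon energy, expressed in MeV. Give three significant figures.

0.674 MeV

Since E = pc for a photon, E = 1.079 × 10^-13 J.
Converting to MeV: E = 0.6736 MeV ≈ 0.674 MeV.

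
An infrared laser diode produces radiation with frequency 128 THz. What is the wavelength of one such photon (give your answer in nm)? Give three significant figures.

Convert to SI: f = 128 THz = 1.28e14 Hz.
Apply λ = c/f: λ = 2.342e-6 m.
Converting to nm: λ = 2342 nm ≈ 2340 nm.

2340 nm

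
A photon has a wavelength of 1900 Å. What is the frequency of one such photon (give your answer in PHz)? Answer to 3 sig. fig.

Use c = 2.99792458·10^8 m/s.
Convert to SI: λ = 1900 Å = 1.9·10^-7 m.
Since f = c/λ for a photon, f = 1.578·10^15 Hz.
Converting to PHz: f = 1.578 PHz ≈ 1.58 PHz.

1.58 PHz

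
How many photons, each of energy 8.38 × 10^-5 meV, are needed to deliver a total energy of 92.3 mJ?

Per-photon energy: E = 1.343 × 10^-26 J (from energy = 8.38 × 10^-5 meV).
N = E_total / E_photon = 0.0923 J / 1.343 × 10^-26 J = 6.87 × 10^24.

6.87 × 10^24 photons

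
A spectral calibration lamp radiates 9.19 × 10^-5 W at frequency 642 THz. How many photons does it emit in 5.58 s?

1.21 × 10^15 photons

Total energy: E_total = P·t = 9.19 × 10^-5 × 5.58 = 5.128 × 10^-4 J.
Per-photon energy: E = 4.254 × 10^-19 J.
N = E_total / E_photon = 1.21 × 10^15.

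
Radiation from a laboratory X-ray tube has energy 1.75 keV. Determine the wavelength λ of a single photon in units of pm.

708 pm

Use h = 6.62607015 × 10^-34 J·s, c = 2.99792458 × 10^8 m/s, 1 eV = 1.602176634 × 10^-19 J.
First convert: E = 1.75 keV = 2.8038 × 10^-16 J.
For a photon λ = hc/E, so λ = 7.085 × 10^-10 m.
Converting to pm: λ = 708.5 pm ≈ 708 pm.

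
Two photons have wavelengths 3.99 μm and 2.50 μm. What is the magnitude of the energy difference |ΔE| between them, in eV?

0.185 eV

Using E = hc/λ: E₁ = 4.979·10^-20 J, E₂ = 7.946·10^-20 J.
|ΔE| = |4.979·10^-20 − 7.946·10^-20| = 2.97·10^-20 J = 0.185 eV.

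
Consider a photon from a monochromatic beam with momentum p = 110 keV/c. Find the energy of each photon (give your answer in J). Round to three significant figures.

1.76 × 10^-14 J

(c = 2.99792458 × 10^8 m/s, 1 eV = 1.602176634 × 10^-19 J.)
Convert to SI: p = 110 keV/c = 5.8787 × 10^-23 kg·m/s.
Since E = pc for a photon, E = 1.762 × 10^-14 J.
So E ≈ 1.76 × 10^-14 J.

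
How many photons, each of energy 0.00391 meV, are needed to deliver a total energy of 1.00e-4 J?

1.60e20 photons

Per-photon energy: E = 6.265e-25 J (from energy = 0.00391 meV).
N = E_total / E_photon = 1.00e-4 J / 6.265e-25 J = 1.60e20.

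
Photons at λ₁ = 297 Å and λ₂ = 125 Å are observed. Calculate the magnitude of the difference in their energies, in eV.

57.4 eV

Using E = hc/λ: E₁ = 6.688e-18 J, E₂ = 1.589e-17 J.
|ΔE| = |6.688e-18 − 1.589e-17| = 9.20e-18 J = 57.4 eV.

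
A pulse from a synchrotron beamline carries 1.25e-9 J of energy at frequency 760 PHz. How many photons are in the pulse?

2.48e6 photons

Per-photon energy: E = 5.036e-16 J (from frequency = 760 PHz).
N = E_total / E_photon = 1.25e-9 J / 5.036e-16 J = 2.48e6.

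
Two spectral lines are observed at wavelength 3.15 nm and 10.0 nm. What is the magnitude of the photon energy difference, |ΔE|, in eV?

270 eV

Using E = hc/λ: E₁ = 6.306·10^-17 J, E₂ = 1.986·10^-17 J.
|ΔE| = |6.306·10^-17 − 1.986·10^-17| = 4.32·10^-17 J = 270 eV.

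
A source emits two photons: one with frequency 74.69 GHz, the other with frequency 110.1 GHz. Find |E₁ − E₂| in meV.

Using E = hf: E₁ = 4.9490e-23 J, E₂ = 7.2953e-23 J.
|ΔE| = |4.9490e-23 − 7.2953e-23| = 2.35e-23 J = 0.146 meV.

0.146 meV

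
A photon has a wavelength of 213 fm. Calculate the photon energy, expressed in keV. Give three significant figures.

Take h = 6.62607015e-34 J·s, c = 2.99792458e8 m/s, 1 eV = 1.602176634e-19 J.
Convert to SI: λ = 213 fm = 2.13e-13 m.
Since E = hc/λ for a photon, E = 9.326e-13 J.
Converting to keV: E = 5821 keV ≈ 5820 keV.

5820 keV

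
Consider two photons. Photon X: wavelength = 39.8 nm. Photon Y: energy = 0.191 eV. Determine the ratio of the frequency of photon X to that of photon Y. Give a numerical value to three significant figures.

f_X = 7.532 × 10^15 Hz (from wavelength = 39.8 nm, via f = c/λ).
f_Y = 4.618 × 10^13 Hz (from energy = 0.191 eV, via f = E/h).
Ratio = 7.532 × 10^15 / 4.618 × 10^13 = 163.

163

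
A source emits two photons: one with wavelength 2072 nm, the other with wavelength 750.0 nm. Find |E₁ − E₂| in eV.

Using E = hc/λ: E₁ = 9.5871e-20 J, E₂ = 2.6486e-19 J.
|ΔE| = |9.5871e-20 − 2.6486e-19| = 1.69e-19 J = 1.05 eV.

1.05 eV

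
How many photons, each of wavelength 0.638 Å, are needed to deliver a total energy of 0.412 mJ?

1.32 × 10^11 photons

Per-photon energy: E = 3.114 × 10^-15 J (from wavelength = 0.638 Å).
N = E_total / E_photon = 4.12 × 10^-4 J / 3.114 × 10^-15 J = 1.32 × 10^11.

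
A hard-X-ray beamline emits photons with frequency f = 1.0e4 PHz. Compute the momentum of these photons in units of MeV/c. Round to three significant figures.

Use h = 6.62607015e-34 J·s, c = 2.99792458e8 m/s, 1 eV = 1.602176634e-19 J.
In SI units: f = 1.0e4 PHz = 1.0e19 Hz.
For a photon p = hf/c, so p = 2.210e-23 kg·m/s.
Converting to MeV/c: p = 0.04136 MeV/c ≈ 0.0414 MeV/c.

0.0414 MeV/c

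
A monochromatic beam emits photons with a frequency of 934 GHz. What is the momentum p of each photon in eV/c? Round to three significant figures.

First convert: f = 934 GHz = 9.34 × 10^11 Hz.
Since p = hf/c for a photon, p = 2.064 × 10^-30 kg·m/s.
Converting to eV/c: p = 0.003863 eV/c ≈ 3.86 × 10^-3 eV/c.

3.86 × 10^-3 eV/c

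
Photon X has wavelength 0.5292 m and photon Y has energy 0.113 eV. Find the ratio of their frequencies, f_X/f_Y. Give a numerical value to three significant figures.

f_X = 5.665e8 Hz (from wavelength = 0.5292 m, via f = c/λ).
f_Y = 2.732e13 Hz (from energy = 0.113 eV, via f = E/h).
Ratio = 5.665e8 / 2.732e13 = 2.07e-5.

2.07e-5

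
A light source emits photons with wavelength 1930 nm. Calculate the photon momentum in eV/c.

(h = 6.62607015e-34 J·s, c = 2.99792458e8 m/s, 1 eV = 1.602176634e-19 J.)
First convert: λ = 1930 nm = 1.93e-6 m.
The photon relation is p = h/λ, giving p = 3.433e-28 kg·m/s.
Converting to eV/c: p = 0.6424 eV/c ≈ 0.642 eV/c.

0.642 eV/c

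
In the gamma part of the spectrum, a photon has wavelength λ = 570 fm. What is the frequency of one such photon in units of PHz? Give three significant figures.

5.26 × 10^5 PHz

In SI units: λ = 570 fm = 5.7 × 10^-13 m.
The photon relation is f = c/λ, giving f = 5.260 × 10^20 Hz.
Converting to PHz: f = 526000 PHz ≈ 5.26 × 10^5 PHz.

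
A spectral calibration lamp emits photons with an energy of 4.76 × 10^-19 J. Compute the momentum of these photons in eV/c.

The photon relation is p = E/c, giving p = 1.588 × 10^-27 kg·m/s.
Converting to eV/c: p = 2.971 eV/c ≈ 2.97 eV/c.

2.97 eV/c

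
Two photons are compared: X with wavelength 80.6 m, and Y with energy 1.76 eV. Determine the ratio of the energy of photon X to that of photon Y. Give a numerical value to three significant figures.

8.74e-9

E_X = 2.465e-27 J (from wavelength = 80.6 m, via E = hc/λ).
E_Y = 2.820e-19 J (from energy = 1.76 eV, via E given directly).
Ratio = 2.465e-27 / 2.820e-19 = 8.74e-9.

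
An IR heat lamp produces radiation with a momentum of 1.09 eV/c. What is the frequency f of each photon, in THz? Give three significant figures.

264 THz

(h = 6.62607015e-34 J·s, c = 2.99792458e8 m/s, 1 eV = 1.602176634e-19 J.)
Convert to SI: p = 1.09 eV/c = 5.8253e-28 kg·m/s.
For a photon f = pc/h, so f = 2.636e14 Hz.
Converting to THz: f = 263.6 THz ≈ 264 THz.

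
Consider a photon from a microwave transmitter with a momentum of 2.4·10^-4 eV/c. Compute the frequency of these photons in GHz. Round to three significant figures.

58.0 GHz

In SI units: p = 2.4·10^-4 eV/c = 1.2826·10^-31 kg·m/s.
Since f = pc/h for a photon, f = 5.803·10^10 Hz.
Converting to GHz: f = 58.03 GHz ≈ 58.0 GHz.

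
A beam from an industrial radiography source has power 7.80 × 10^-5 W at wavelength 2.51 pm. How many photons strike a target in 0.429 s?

Total energy: E_total = P·t = 7.80 × 10^-5 × 0.429 = 3.346 × 10^-5 J.
Per-photon energy: E = 7.914 × 10^-14 J.
N = E_total / E_photon = 4.23 × 10^8.

4.23 × 10^8 photons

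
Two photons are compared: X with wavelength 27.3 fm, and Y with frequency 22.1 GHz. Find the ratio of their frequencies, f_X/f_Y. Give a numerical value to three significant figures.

4.97·10^11

f_X = 1.098·10^22 Hz (from wavelength = 27.3 fm, via f = c/λ).
f_Y = 2.210·10^10 Hz (from frequency = 22.1 GHz, via f given directly).
Ratio = 1.098·10^22 / 2.210·10^10 = 4.97·10^11.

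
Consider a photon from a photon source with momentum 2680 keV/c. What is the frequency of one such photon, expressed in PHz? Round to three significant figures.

First convert: p = 2680 keV/c = 1.4323 × 10^-21 kg·m/s.
The photon relation is f = pc/h, giving f = 6.480 × 10^20 Hz.
Converting to PHz: f = 648000 PHz ≈ 6.48 × 10^5 PHz.

6.48 × 10^5 PHz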